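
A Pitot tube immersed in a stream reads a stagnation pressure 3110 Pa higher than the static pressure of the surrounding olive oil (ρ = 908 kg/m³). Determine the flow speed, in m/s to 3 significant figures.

The dynamic pressure equals the rise in static pressure at the stagnation point: ΔP = ½ρv².
v = √(2ΔP/ρ) = √(2·3110/908) = 2.62 m/s.

v = 2.62 m/s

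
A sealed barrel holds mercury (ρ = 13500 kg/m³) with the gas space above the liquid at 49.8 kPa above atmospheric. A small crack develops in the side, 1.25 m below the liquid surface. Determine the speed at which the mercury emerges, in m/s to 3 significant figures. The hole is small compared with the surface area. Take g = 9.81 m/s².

v = 5.65 m/s

Take point 1 at the surface (v₁ ≈ 0) and point 2 at the hole (at atmospheric pressure). Bernoulli: P₁ + ρg h = P_atm + ½ρv₂².
With P₁ − P_atm = 49800 Pa, v₂ = √(2gh + 2ΔP/ρ) = √(2·9.81·1.25 + 2·49800/13500) = 5.65 m/s.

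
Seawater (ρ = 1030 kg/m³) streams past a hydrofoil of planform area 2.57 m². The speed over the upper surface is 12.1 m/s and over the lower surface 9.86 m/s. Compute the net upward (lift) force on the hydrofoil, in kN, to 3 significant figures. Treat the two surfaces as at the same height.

With equal heights on the two surfaces, Bernoulli gives P_lower − P_upper = ½ρ(v_upper² − v_lower²).
ΔP = ½·1030·(12.1² − 9.86²) = 25300 Pa.
Lift = ΔP · A = 25300 × 2.57 = 65100 N.

65.1 kN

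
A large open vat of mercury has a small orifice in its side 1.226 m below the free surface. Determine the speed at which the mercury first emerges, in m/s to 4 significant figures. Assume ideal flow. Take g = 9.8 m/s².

v = 4.902 m/s

Bernoulli from surface to hole (P equal, v_surface ≈ 0): v = √(2gh) = √(2×9.8×1.226) = 4.902 m/s.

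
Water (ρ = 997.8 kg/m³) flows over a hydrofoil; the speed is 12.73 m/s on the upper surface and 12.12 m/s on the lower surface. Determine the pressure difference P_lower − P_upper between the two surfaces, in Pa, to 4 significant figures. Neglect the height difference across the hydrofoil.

Bernoulli (same height): P_lower − P_upper = ½ρ(v_upper² − v_lower²).
ΔP = ½·997.8·(12.73² − 12.12²) = 7563 Pa.

ΔP ≈ 7563 Pa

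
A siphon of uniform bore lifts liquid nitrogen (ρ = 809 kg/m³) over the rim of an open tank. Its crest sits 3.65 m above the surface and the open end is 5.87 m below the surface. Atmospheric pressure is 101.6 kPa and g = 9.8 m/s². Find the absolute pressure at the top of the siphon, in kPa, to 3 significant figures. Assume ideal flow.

26.1 kPa

Bernoulli surface→outlet gives ½v² = g·h_out, so v = √(2·9.8·5.87) = 10.7 m/s.
With constant cross-section the crest speed equals v; applying Bernoulli from the surface up to the crest, P_top = P_atm − ½ρv² − ρg·h_top.
P_top = 101600 − ½·809·10.7² − 809·9.8·3.65 = 26100 Pa.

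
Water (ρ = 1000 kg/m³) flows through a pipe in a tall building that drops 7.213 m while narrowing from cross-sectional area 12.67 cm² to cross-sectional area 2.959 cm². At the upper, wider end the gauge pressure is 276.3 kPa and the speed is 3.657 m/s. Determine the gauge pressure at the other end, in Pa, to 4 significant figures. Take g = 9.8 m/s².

P₂ ≈ 231100 Pa

By continuity, v₂ = v₁·A₁/A₂ = 3.657·(12.67/2.959) = 15.66 m/s.
Energy conservation along the streamline gives P₂ = P₁ − ½ρ(v₂² − v₁²) − ρg(h₂ − h₁).
P₂ = 276300 + ½·1000·(3.657² − 15.66²) − 1000·9.8·(−7.213) = 276300 + (-115900) − (-70690) = 231100 Pa.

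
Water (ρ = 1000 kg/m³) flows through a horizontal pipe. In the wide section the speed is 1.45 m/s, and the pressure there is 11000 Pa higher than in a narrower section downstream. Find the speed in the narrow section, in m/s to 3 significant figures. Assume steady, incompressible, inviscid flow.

Along the level pipe P + ½ρv² is conserved, hence v₂² = v₁² + 2(P₁ − P₂)/ρ.
v₂ = √(1.45² + 2·11000/1000) = √(2.10 + 22.0) = 4.91 m/s.

v₂ ≈ 4.91 m/s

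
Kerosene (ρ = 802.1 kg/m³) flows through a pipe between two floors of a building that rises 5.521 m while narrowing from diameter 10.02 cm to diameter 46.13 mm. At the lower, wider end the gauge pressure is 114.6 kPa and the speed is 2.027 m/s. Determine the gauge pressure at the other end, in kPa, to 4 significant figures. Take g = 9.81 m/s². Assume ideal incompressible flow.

The volume flow rate is constant, so v₂ = (A₁/A₂)v₁ = (78.85/16.71)·2.027 = 9.564 m/s.
Energy conservation along the streamline gives P₂ = P₁ − ½ρ(v₂² − v₁²) − ρg(h₂ − h₁).
P₂ = 114600 + ½·802.1·(2.027² − 9.564²) − 802.1·9.81·(+5.521) = 114600 + (-35030) − (43440) = 36120 Pa.

P₂ ≈ 36.12 kPa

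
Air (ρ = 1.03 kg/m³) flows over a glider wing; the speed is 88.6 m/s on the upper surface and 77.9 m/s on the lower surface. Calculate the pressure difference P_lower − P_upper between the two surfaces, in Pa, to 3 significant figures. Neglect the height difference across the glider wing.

The pressure is lower where the speed is higher: ΔP = ½ρ(v_up² − v_low²).
ΔP = ½·1.03·(88.6² − 77.9²) = 917 Pa.

ΔP ≈ 917 Pa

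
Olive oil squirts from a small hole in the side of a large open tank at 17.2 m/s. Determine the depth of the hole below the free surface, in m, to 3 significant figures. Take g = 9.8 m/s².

h ≈ 15.1 m

Torricelli: v = √(2gh), so h = v²/(2g).
h = 17.2²/(2·9.8) = 296/19.60 = 15.1 m.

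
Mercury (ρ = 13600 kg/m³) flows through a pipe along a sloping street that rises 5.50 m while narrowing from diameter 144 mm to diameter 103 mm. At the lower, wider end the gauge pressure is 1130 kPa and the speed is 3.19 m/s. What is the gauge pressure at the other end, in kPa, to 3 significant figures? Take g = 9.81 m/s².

201 kPa

Mass conservation (A₁v₁ = A₂v₂) gives v₂ = 3.19 × 163/83.3 = 6.24 m/s.
Applying Bernoulli between the two ends and solving for P₂: P₂ = P₁ + ½ρ(v₁² − v₂²) − ρgΔh.
P₂ = 1130000 + ½·13600·(3.19² − 6.24²) − 13600·9.81·(+5.50) = 1130000 + (-195000) − (734000) = 201000 Pa.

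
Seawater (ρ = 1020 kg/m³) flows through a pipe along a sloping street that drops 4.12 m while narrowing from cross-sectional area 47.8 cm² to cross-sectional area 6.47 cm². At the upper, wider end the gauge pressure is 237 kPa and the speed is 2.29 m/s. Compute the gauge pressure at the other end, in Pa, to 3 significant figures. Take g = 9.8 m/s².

P₂ ≈ 135000 Pa

Mass conservation (A₁v₁ = A₂v₂) gives v₂ = 2.29 × 47.8/6.47 = 16.9 m/s.
Applying Bernoulli between the two ends and solving for P₂: P₂ = P₁ + ½ρ(v₁² − v₂²) − ρgΔh.
P₂ = 237000 + ½·1020·(2.29² − 16.9²) − 1020·9.8·(−4.12) = 237000 + (-143000) − (-41200) = 135000 Pa.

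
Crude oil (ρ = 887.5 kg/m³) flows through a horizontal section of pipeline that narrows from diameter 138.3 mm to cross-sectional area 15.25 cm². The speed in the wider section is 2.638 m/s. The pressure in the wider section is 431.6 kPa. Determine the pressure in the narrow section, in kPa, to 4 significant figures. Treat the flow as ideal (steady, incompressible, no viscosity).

P₂ ≈ 135.0 kPa

By continuity, v₂ = v₁·A₁/A₂ = 2.638·(150.2/15.25) = 25.99 m/s.
Bernoulli (h₁ = h₂): P₁ − P₂ = ½ρ(v₂² − v₁²).
P₂ = P₁ − ½ρ(v₂² − v₁²) = 431600 − ½·887.5·(25.99² − 2.638²) = 431600 − 296600 = 135000 Pa.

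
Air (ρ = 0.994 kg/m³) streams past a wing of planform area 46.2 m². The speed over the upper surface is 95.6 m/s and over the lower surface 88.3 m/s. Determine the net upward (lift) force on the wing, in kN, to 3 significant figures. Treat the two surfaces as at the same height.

The faster flow above has the lower pressure; Bernoulli (same height) gives ΔP = ½ρ(v_up² − v_low²).
ΔP = ½·0.994·(95.6² − 88.3²) = 667 Pa.
Lift = ΔP · A = 667 × 46.2 = 30800 N.

F ≈ 30.8 kN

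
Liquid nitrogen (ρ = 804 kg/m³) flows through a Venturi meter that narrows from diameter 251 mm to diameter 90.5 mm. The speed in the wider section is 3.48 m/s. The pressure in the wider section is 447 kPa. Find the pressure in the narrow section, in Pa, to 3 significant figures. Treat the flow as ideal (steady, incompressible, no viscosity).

P₂ = 164000 Pa

Mass conservation (A₁v₁ = A₂v₂) gives v₂ = 3.48 × 495/64.3 = 26.8 m/s.
Bernoulli (h₁ = h₂): P₁ − P₂ = ½ρ(v₂² − v₁²).
P₂ = P₁ − ½ρ(v₂² − v₁²) = 447000 − ½·804·(26.8² − 3.48²) = 447000 − 283000 = 164000 Pa.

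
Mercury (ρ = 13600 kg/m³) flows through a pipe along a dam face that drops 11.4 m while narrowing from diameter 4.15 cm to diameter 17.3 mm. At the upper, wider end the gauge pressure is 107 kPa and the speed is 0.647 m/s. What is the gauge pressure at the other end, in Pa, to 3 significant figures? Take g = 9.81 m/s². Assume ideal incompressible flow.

P₂ ≈ 1540000 Pa

By continuity, v₂ = v₁·A₁/A₂ = 0.647·(13.5/2.35) = 3.72 m/s.
Bernoulli: P₁ + ½ρv₁² + ρg h₁ = P₂ + ½ρv₂² + ρg h₂, so P₂ = P₁ + ½ρ(v₁² − v₂²) − ρg(h₂ − h₁).
P₂ = 107000 + ½·13600·(0.647² − 3.72²) − 13600·9.81·(−11.4) = 107000 + (-91400) − (-1520000) = 1540000 Pa.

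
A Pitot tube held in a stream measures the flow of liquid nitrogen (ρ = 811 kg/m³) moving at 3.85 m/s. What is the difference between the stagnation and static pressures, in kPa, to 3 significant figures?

Bernoulli between the free stream and the stagnation point: ½ρv² = P_stag − P_static.
ΔP = ½·811·3.85² = 6010 Pa.

ΔP = 6.01 kPa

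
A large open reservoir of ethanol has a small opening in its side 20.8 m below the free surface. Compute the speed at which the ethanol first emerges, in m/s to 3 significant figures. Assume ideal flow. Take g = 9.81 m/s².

v ≈ 20.2 m/s

Torricelli's result v = √(2gh) gives v = √(2·9.81·20.8) = 20.2 m/s.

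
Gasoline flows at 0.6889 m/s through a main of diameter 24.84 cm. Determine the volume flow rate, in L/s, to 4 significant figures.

Q = A·v = 0.04846 m² × 0.6889 m/s = 0.03338 m³/s.
Converting: 0.03338 m³/s × 1000 = 33.38 L/s.

33.38 L/s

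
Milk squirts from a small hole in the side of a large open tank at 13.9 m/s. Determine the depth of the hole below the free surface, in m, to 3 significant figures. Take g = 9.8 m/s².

h = 9.86 m

For a small hole in a large open tank, ½v² = gh, giving h = v²/(2g).
h = 13.9²/(2·9.8) = 193/19.60 = 9.86 m.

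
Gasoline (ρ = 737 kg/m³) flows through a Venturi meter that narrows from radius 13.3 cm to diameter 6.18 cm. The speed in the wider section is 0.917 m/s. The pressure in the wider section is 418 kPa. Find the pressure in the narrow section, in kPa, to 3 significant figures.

P₂ ≈ 312 kPa

Mass conservation (A₁v₁ = A₂v₂) gives v₂ = 0.917 × 556/30.0 = 17.0 m/s.
Bernoulli (h₁ = h₂): P₁ − P₂ = ½ρ(v₂² − v₁²).
P₂ = P₁ − ½ρ(v₂² − v₁²) = 418000 − ½·737·(17.0² − 0.917²) = 418000 − 106000 = 312000 Pa.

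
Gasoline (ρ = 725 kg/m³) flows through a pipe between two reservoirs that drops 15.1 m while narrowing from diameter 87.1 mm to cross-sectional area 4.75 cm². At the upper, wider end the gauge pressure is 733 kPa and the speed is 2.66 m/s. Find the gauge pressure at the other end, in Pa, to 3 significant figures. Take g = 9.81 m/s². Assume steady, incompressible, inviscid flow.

P₂ ≈ 439000 Pa

Mass conservation (A₁v₁ = A₂v₂) gives v₂ = 2.66 × 59.6/4.75 = 33.4 m/s.
Energy conservation along the streamline gives P₂ = P₁ − ½ρ(v₂² − v₁²) − ρg(h₂ − h₁).
P₂ = 733000 + ½·725·(2.66² − 33.4²) − 725·9.81·(−15.1) = 733000 + (-401000) − (-107000) = 439000 Pa.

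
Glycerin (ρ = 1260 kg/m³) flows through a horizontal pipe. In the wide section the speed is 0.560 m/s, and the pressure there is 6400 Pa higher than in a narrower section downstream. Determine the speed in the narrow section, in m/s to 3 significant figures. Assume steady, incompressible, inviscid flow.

Horizontal Bernoulli: P₁ + ½ρv₁² = P₂ + ½ρv₂², so v₂² = v₁² + 2(P₁ − P₂)/ρ.
v₂ = √(0.560² + 2·6400/1260) = √(0.314 + 10.2) = 3.24 m/s.

v₂ ≈ 3.24 m/s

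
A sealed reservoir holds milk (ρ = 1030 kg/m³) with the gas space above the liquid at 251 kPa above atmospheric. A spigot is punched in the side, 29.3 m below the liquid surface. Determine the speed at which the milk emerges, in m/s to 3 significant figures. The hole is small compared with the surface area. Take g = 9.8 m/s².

Take point 1 at the surface (v₁ ≈ 0) and point 2 at the hole (at atmospheric pressure). Bernoulli: P₁ + ρg h = P_atm + ½ρv₂².
With P₁ − P_atm = 251000 Pa, v₂ = √(2gh + 2ΔP/ρ) = √(2·9.8·29.3 + 2·251000/1030) = 32.6 m/s.

v ≈ 32.6 m/s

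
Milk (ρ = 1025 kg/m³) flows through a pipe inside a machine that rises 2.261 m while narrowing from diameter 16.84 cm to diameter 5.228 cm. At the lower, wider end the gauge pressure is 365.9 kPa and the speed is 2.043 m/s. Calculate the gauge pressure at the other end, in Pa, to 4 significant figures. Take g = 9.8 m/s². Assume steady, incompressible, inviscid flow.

P₂ ≈ 115000 Pa

By continuity, v₂ = v₁·A₁/A₂ = 2.043·(222.7/21.47) = 21.20 m/s.
Energy conservation along the streamline gives P₂ = P₁ − ½ρ(v₂² − v₁²) − ρg(h₂ − h₁).
P₂ = 365900 + ½·1025·(2.043² − 21.20²) − 1025·9.8·(+2.261) = 365900 + (-228100) − (22710) = 115000 Pa.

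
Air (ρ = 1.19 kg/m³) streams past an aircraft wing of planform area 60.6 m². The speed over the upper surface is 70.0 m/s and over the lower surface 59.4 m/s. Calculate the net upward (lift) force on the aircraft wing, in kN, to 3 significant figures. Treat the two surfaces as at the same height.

From P + ½ρv² = const at equal height, P_low − P_up = ½ρ(v_up² − v_low²).
ΔP = ½·1.19·(70.0² − 59.4²) = 816 Pa.
Lift = ΔP · A = 816 × 60.6 = 49500 N.

49.5 kN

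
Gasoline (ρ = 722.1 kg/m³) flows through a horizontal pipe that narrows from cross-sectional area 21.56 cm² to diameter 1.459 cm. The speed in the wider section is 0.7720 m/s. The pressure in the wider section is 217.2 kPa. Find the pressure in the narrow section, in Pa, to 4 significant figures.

Continuity gives A₁v₁ = A₂v₂, so v₂ = (21.56 cm²)/(1.672 cm²) × 0.7720 m/s = 9.956 m/s.
With no height change, Bernoulli's equation is P₁ + ½ρv₁² = P₂ + ½ρv₂².
P₂ = P₁ − ½ρ(v₂² − v₁²) = 217200 − ½·722.1·(9.956² − 0.7720²) = 217200 − 35570 = 181600 Pa.

P₂ = 181600 Pa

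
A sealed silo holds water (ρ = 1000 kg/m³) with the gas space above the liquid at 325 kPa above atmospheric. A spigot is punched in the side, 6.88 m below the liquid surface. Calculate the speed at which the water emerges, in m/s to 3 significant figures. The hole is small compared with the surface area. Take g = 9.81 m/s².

Take point 1 at the surface (v₁ ≈ 0) and point 2 at the hole (at atmospheric pressure). Bernoulli: P₁ + ρg h = P_atm + ½ρv₂².
With P₁ − P_atm = 325000 Pa, v₂ = √(2gh + 2ΔP/ρ) = √(2·9.81·6.88 + 2·325000/1000) = 28.0 m/s.

v ≈ 28.0 m/s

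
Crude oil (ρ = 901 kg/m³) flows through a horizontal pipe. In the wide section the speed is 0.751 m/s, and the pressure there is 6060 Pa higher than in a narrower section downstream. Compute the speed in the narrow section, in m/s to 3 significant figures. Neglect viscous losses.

v₂ ≈ 3.74 m/s

Horizontal Bernoulli: P₁ + ½ρv₁² = P₂ + ½ρv₂², so v₂² = v₁² + 2(P₁ − P₂)/ρ.
v₂ = √(0.751² + 2·6060/901) = √(0.564 + 13.5) = 3.74 m/s.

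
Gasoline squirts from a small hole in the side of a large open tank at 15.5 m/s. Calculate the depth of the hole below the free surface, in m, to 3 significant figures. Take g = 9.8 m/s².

12.3 m

Inverting v = √(2gh) gives h = v² / 2g.
h = 15.5²/(2·9.8) = 240/19.60 = 12.3 m.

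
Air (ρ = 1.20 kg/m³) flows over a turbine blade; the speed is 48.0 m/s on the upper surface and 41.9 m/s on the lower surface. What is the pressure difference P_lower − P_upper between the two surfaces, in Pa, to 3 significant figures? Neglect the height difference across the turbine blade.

ΔP ≈ 329 Pa

The pressure is lower where the speed is higher: ΔP = ½ρ(v_up² − v_low²).
ΔP = ½·1.20·(48.0² − 41.9²) = 329 Pa.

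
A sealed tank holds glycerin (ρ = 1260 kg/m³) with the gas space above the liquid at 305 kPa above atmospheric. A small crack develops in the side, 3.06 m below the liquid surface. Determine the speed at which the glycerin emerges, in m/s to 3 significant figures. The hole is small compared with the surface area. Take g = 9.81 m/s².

Take point 1 at the surface (v₁ ≈ 0) and point 2 at the hole (at atmospheric pressure). Bernoulli: P₁ + ρg h = P_atm + ½ρv₂².
With P₁ − P_atm = 305000 Pa, v₂ = √(2gh + 2ΔP/ρ) = √(2·9.81·3.06 + 2·305000/1260) = 23.3 m/s.

v ≈ 23.3 m/s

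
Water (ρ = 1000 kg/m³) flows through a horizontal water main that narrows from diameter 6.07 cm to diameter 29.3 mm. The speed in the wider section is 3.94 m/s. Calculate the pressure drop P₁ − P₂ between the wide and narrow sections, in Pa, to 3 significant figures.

ΔP ≈ 135000 Pa

Continuity gives A₁v₁ = A₂v₂, so v₂ = (28.9 cm²)/(6.74 cm²) × 3.94 m/s = 16.9 m/s.
With no height change, Bernoulli's equation is P₁ + ½ρv₁² = P₂ + ½ρv₂².
P₁ − P₂ = ½·1000·(16.9² − 3.94²) = ½·1000·270 = 135000 Pa.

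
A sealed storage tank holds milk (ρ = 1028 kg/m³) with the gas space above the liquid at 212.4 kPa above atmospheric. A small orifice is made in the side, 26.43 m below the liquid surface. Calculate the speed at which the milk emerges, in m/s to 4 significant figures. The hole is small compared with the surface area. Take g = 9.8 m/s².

Take point 1 at the surface (v₁ ≈ 0) and point 2 at the hole (at atmospheric pressure). Bernoulli: P₁ + ρg h = P_atm + ½ρv₂².
With P₁ − P_atm = 212400 Pa, v₂ = √(2gh + 2ΔP/ρ) = √(2·9.8·26.43 + 2·212400/1028) = 30.52 m/s.

v ≈ 30.52 m/s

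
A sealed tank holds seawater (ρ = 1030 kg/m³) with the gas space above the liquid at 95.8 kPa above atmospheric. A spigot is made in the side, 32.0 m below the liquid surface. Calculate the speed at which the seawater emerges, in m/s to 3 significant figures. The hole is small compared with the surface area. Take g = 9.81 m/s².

v ≈ 28.5 m/s

Take point 1 at the surface (v₁ ≈ 0) and point 2 at the hole (at atmospheric pressure). Bernoulli: P₁ + ρg h = P_atm + ½ρv₂².
With P₁ − P_atm = 95800 Pa, v₂ = √(2gh + 2ΔP/ρ) = √(2·9.81·32.0 + 2·95800/1030) = 28.5 m/s.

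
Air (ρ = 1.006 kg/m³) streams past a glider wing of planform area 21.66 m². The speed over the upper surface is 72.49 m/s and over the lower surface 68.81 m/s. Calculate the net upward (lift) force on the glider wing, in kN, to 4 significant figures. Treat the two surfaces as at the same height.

F ≈ 5.665 kN

The faster flow above has the lower pressure; Bernoulli (same height) gives ΔP = ½ρ(v_up² − v_low²).
ΔP = ½·1.006·(72.49² − 68.81²) = 261.6 Pa.
Lift = ΔP · A = 261.6 × 21.66 = 5665 N.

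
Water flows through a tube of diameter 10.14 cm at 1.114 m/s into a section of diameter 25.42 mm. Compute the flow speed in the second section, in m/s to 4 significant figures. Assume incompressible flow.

v₂ ≈ 17.73 m/s

The volume flow rate is constant, so v₂ = (A₁/A₂)v₁ = (80.75/5.075)·1.114 = 17.73 m/s.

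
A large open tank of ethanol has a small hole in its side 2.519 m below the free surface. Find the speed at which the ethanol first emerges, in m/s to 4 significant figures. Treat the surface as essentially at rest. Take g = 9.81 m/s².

v ≈ 7.030 m/s

Torricelli's result v = √(2gh) gives v = √(2·9.81·2.519) = 7.030 m/s.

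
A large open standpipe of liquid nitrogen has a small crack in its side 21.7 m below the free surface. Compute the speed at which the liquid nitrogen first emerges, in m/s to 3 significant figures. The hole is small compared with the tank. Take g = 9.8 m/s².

v = 20.6 m/s

Torricelli's result v = √(2gh) gives v = √(2·9.8·21.7) = 20.6 m/s.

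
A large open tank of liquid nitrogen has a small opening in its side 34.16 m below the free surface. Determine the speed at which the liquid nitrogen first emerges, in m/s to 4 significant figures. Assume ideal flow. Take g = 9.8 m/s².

Torricelli's result v = √(2gh) gives v = √(2·9.8·34.16) = 25.88 m/s.

v ≈ 25.88 m/s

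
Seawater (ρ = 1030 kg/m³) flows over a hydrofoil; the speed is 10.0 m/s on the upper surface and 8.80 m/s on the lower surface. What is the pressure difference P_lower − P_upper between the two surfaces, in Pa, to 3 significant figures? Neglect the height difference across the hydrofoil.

The pressure is lower where the speed is higher: ΔP = ½ρ(v_up² − v_low²).
ΔP = ½·1030·(10.0² − 8.80²) = 11600 Pa.

ΔP ≈ 11600 Pa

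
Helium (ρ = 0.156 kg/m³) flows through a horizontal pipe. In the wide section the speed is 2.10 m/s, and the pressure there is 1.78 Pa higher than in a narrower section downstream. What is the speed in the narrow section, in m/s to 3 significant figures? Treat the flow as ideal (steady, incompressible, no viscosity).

Along the level pipe P + ½ρv² is conserved, hence v₂² = v₁² + 2(P₁ − P₂)/ρ.
v₂ = √(2.10² + 2·1.78/0.156) = √(4.41 + 22.8) = 5.22 m/s.

v₂ = 5.22 m/s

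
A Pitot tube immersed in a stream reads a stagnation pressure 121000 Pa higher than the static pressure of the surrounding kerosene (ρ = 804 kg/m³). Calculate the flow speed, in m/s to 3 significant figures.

v ≈ 17.3 m/s

At the stagnation point the flow is brought to rest, so Bernoulli gives P_stag − P_static = ½ρv².
v = √(2ΔP/ρ) = √(2·121000/804) = 17.3 m/s.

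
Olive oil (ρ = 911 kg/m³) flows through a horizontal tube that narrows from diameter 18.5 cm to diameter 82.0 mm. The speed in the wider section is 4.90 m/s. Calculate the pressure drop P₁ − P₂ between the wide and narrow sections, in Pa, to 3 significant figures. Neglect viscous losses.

The volume flow rate is constant, so v₂ = (A₁/A₂)v₁ = (269/52.8)·4.90 = 24.9 m/s.
Along the horizontal streamline, P + ½ρv² is constant.
P₁ − P₂ = ½·911·(24.9² − 4.90²) = ½·911·598 = 272000 Pa.

272000 Pa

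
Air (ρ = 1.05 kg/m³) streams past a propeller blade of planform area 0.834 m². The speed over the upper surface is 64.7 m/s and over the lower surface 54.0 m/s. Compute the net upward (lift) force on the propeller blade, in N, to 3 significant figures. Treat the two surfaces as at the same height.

With equal heights on the two surfaces, Bernoulli gives P_lower − P_upper = ½ρ(v_upper² − v_lower²).
ΔP = ½·1.05·(64.7² − 54.0²) = 667 Pa.
Lift = ΔP · A = 667 × 0.834 = 556 N.

556 N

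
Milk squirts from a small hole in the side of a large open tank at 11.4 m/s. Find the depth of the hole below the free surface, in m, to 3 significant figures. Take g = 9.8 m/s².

Inverting v = √(2gh) gives h = v² / 2g.
h = 11.4²/(2·9.8) = 130/19.60 = 6.63 m.

6.63 m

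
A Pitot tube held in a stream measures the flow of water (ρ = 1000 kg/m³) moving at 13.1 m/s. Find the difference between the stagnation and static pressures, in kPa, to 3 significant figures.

At the stagnation point the flow is brought to rest, so Bernoulli gives P_stag − P_static = ½ρv².
ΔP = ½·1000·13.1² = 85800 Pa.

ΔP = 85.8 kPa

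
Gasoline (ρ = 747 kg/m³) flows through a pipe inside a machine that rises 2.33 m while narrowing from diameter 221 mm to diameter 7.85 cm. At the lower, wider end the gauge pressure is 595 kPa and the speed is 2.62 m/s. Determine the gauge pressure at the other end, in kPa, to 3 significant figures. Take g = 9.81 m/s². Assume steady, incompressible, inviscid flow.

By continuity, v₂ = v₁·A₁/A₂ = 2.62·(384/48.4) = 20.8 m/s.
Energy conservation along the streamline gives P₂ = P₁ − ½ρ(v₂² − v₁²) − ρg(h₂ − h₁).
P₂ = 595000 + ½·747·(2.62² − 20.8²) − 747·9.81·(+2.33) = 595000 + (-158000) − (17100) = 419000 Pa.

P₂ ≈ 419 kPa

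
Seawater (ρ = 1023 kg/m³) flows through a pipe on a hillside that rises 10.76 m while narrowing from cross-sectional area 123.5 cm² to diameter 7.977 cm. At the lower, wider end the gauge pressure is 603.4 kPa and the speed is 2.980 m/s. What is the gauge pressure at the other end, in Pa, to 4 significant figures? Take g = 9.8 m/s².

472300 Pa

Continuity gives A₁v₁ = A₂v₂, so v₂ = (123.5 cm²)/(49.98 cm²) × 2.980 m/s = 7.364 m/s.
Energy conservation along the streamline gives P₂ = P₁ − ½ρ(v₂² − v₁²) − ρg(h₂ − h₁).
P₂ = 603400 + ½·1023·(2.980² − 7.364²) − 1023·9.8·(+10.76) = 603400 + (-23200) − (107900) = 472300 Pa.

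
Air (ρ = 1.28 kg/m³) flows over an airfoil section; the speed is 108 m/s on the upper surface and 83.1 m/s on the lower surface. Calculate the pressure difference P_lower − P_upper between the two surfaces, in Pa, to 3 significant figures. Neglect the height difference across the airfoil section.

Bernoulli (same height): P_lower − P_upper = ½ρ(v_upper² − v_lower²).
ΔP = ½·1.28·(108² − 83.1²) = 3050 Pa.

ΔP = 3050 Pa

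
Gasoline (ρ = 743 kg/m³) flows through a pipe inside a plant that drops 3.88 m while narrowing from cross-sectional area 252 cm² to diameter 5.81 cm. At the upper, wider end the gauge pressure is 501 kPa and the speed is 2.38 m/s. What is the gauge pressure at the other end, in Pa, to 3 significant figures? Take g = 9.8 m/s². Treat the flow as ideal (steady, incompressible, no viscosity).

P₂ ≈ 341000 Pa

Mass conservation (A₁v₁ = A₂v₂) gives v₂ = 2.38 × 252/26.5 = 22.6 m/s.
Energy conservation along the streamline gives P₂ = P₁ − ½ρ(v₂² − v₁²) − ρg(h₂ − h₁).
P₂ = 501000 + ½·743·(2.38² − 22.6²) − 743·9.8·(−3.88) = 501000 + (-188000) − (-28300) = 341000 Pa.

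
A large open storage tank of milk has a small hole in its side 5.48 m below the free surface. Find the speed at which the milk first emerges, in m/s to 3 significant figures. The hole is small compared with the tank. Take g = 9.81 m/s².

v = 10.4 m/s

The surface is effectively still and both ends are open, so ½v² = gh and v = √(2·9.81·5.48) = 10.4 m/s.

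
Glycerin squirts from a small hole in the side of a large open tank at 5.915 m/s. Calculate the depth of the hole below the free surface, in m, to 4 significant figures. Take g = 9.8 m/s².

h ≈ 1.785 m

For a small hole in a large open tank, ½v² = gh, giving h = v²/(2g).
h = 5.915²/(2·9.8) = 34.99/19.60 = 1.785 m.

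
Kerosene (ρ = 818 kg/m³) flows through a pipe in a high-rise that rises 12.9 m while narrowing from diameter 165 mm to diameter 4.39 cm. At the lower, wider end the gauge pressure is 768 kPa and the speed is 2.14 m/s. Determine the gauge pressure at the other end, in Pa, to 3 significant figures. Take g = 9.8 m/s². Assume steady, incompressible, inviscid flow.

By continuity, v₂ = v₁·A₁/A₂ = 2.14·(214/15.1) = 30.2 m/s.
Bernoulli: P₁ + ½ρv₁² + ρg h₁ = P₂ + ½ρv₂² + ρg h₂, so P₂ = P₁ + ½ρ(v₁² − v₂²) − ρg(h₂ − h₁).
P₂ = 768000 + ½·818·(2.14² − 30.2²) − 818·9.8·(+12.9) = 768000 + (-372000) − (103000) = 293000 Pa.

P₂ ≈ 293000 Pa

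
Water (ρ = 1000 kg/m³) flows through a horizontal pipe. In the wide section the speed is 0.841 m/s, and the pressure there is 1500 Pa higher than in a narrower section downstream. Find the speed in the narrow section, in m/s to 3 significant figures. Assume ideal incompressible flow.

v₂ = 1.93 m/s

Along the level pipe P + ½ρv² is conserved, hence v₂² = v₁² + 2(P₁ − P₂)/ρ.
v₂ = √(0.841² + 2·1500/1000) = √(0.707 + 3.00) = 1.93 m/s.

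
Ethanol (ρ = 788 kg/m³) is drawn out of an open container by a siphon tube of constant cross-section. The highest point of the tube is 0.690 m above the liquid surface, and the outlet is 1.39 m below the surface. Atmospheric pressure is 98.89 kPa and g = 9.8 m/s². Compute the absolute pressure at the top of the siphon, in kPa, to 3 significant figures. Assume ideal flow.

From the surface to the outlet (both open to atmosphere, surface at rest): v = √(2g·h_out) = √(2·9.8·1.39) = 5.22 m/s.
With constant cross-section the crest speed equals v; applying Bernoulli from the surface up to the crest, P_top = P_atm − ½ρv² − ρg·h_top.
P_top = 98890 − ½·788·5.22² − 788·9.8·0.690 = 82800 Pa.

P_top = 82.8 kPa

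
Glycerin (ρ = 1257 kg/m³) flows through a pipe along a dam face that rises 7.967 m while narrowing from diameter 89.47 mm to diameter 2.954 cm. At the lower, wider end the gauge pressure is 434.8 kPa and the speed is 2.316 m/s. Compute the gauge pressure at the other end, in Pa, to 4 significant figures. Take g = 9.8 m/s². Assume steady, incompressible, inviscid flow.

The volume flow rate is constant, so v₂ = (A₁/A₂)v₁ = (62.87/6.853)·2.316 = 21.25 m/s.
Bernoulli: P₁ + ½ρv₁² + ρg h₁ = P₂ + ½ρv₂² + ρg h₂, so P₂ = P₁ + ½ρ(v₁² − v₂²) − ρg(h₂ − h₁).
P₂ = 434800 + ½·1257·(2.316² − 21.25²) − 1257·9.8·(+7.967) = 434800 + (-280300) − (98140) = 56330 Pa.

P₂ ≈ 56330 Pa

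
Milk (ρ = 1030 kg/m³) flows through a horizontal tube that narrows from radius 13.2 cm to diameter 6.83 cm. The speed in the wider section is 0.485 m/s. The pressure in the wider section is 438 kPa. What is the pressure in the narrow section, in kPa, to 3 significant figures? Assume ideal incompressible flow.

P₂ ≈ 411 kPa

By continuity, v₂ = v₁·A₁/A₂ = 0.485·(547/36.6) = 7.25 m/s.
Along the horizontal streamline, P + ½ρv² is constant.
P₂ = P₁ − ½ρ(v₂² − v₁²) = 438000 − ½·1030·(7.25² − 0.485²) = 438000 − 26900 = 411000 Pa.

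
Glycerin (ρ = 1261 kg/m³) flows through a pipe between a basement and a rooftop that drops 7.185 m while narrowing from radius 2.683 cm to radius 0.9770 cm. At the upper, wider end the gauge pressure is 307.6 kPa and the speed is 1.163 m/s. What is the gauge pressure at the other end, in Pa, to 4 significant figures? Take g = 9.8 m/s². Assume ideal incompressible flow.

348700 Pa

The volume flow rate is constant, so v₂ = (A₁/A₂)v₁ = (22.61/2.999)·1.163 = 8.771 m/s.
Energy conservation along the streamline gives P₂ = P₁ − ½ρ(v₂² − v₁²) − ρg(h₂ − h₁).
P₂ = 307600 + ½·1261·(1.163² − 8.771²) − 1261·9.8·(−7.185) = 307600 + (-47650) − (-88790) = 348700 Pa.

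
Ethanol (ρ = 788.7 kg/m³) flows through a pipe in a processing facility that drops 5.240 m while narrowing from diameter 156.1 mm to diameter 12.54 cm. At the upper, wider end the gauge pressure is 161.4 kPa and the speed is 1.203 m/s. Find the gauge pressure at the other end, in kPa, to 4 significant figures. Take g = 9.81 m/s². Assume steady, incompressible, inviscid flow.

201.1 kPa

The volume flow rate is constant, so v₂ = (A₁/A₂)v₁ = (191.4/123.5)·1.203 = 1.864 m/s.
Applying Bernoulli between the two ends and solving for P₂: P₂ = P₁ + ½ρ(v₁² − v₂²) − ρgΔh.
P₂ = 161400 + ½·788.7·(1.203² − 1.864²) − 788.7·9.81·(−5.240) = 161400 + (-799.7) − (-40540) = 201100 Pa.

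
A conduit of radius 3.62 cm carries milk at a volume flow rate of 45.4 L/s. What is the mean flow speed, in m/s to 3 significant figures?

v ≈ 11.0 m/s

Q = 45.4 L/s = 0.0454 m³/s.
v = Q/A = 0.0454 / 0.00412 = 11.0 m/s.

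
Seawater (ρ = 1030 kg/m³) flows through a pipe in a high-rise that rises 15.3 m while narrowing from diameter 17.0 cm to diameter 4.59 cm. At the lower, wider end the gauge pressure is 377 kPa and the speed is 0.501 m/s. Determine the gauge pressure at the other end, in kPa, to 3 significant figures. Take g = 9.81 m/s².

The volume flow rate is constant, so v₂ = (A₁/A₂)v₁ = (227/16.5)·0.501 = 6.87 m/s.
Applying Bernoulli between the two ends and solving for P₂: P₂ = P₁ + ½ρ(v₁² − v₂²) − ρgΔh.
P₂ = 377000 + ½·1030·(0.501² − 6.87²) − 1030·9.81·(+15.3) = 377000 + (-24200) − (155000) = 198000 Pa.

198 kPa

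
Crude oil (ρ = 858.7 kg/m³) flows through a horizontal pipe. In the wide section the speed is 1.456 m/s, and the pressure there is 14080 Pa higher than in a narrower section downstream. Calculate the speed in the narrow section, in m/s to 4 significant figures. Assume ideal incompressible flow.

With h₁ = h₂, rearranging Bernoulli gives v₂ = √(v₁² + 2ΔP/ρ).
v₂ = √(1.456² + 2·14080/858.7) = √(2.120 + 32.79) = 5.909 m/s.

v₂ = 5.909 m/s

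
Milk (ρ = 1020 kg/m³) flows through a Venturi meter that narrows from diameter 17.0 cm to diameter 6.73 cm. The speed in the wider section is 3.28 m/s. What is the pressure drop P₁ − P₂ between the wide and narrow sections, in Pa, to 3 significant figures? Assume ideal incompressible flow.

ΔP = 218000 Pa

By continuity, v₂ = v₁·A₁/A₂ = 3.28·(227/35.6) = 20.9 m/s.
The pipe is horizontal, so Bernoulli reduces to P₁ + ½ρv₁² = P₂ + ½ρv₂².
P₁ − P₂ = ½·1020·(20.9² − 3.28²) = ½·1020·427 = 218000 Pa.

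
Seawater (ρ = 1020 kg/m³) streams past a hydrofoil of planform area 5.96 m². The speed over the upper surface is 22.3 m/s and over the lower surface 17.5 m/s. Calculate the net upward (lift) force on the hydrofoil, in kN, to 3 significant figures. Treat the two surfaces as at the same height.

F = 581 kN

From P + ½ρv² = const at equal height, P_low − P_up = ½ρ(v_up² − v_low²).
ΔP = ½·1020·(22.3² − 17.5²) = 97400 Pa.
Lift = ΔP · A = 97400 × 5.96 = 581000 N.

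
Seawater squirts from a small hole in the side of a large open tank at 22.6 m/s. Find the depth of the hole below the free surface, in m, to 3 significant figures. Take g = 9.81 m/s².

Inverting v = √(2gh) gives h = v² / 2g.
h = 22.6²/(2·9.81) = 511/19.62 = 26.0 m.

h = 26.0 m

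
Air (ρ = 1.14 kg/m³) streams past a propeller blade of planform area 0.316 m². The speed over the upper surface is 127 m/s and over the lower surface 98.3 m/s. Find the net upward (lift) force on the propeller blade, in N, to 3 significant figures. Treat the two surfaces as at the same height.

F ≈ 1160 N

The faster flow above has the lower pressure; Bernoulli (same height) gives ΔP = ½ρ(v_up² − v_low²).
ΔP = ½·1.14·(127² − 98.3²) = 3690 Pa.
Lift = ΔP · A = 3690 × 0.316 = 1160 N.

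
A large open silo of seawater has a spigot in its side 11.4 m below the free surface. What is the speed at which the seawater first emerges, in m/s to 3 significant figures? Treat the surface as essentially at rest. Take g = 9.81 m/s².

v ≈ 15.0 m/s

Bernoulli from surface to hole (P equal, v_surface ≈ 0): v = √(2gh) = √(2×9.81×11.4) = 15.0 m/s.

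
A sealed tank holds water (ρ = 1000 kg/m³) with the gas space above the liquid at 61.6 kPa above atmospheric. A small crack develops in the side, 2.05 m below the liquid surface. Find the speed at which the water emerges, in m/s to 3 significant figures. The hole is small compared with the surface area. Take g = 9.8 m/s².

Take point 1 at the surface (v₁ ≈ 0) and point 2 at the hole (at atmospheric pressure). Bernoulli: P₁ + ρg h = P_atm + ½ρv₂².
With P₁ − P_atm = 61600 Pa, v₂ = √(2gh + 2ΔP/ρ) = √(2·9.8·2.05 + 2·61600/1000) = 12.8 m/s.

12.8 m/s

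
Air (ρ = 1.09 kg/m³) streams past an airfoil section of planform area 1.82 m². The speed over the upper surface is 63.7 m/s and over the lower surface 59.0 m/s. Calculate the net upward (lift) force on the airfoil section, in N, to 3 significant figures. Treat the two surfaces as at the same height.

F ≈ 572 N

The faster flow above has the lower pressure; Bernoulli (same height) gives ΔP = ½ρ(v_up² − v_low²).
ΔP = ½·1.09·(63.7² − 59.0²) = 314 Pa.
Lift = ΔP · A = 314 × 1.82 = 572 N.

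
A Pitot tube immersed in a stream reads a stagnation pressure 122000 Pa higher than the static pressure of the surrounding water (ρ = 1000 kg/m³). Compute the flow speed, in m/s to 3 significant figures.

v = 15.6 m/s

At the stagnation point the flow is brought to rest, so Bernoulli gives P_stag − P_static = ½ρv².
v = √(2ΔP/ρ) = √(2·122000/1000) = 15.6 m/s.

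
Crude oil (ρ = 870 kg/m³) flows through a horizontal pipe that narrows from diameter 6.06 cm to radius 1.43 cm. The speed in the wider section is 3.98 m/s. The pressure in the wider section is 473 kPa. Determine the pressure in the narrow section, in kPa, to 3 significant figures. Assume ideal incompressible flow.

Mass conservation (A₁v₁ = A₂v₂) gives v₂ = 3.98 × 28.8/6.42 = 17.9 m/s.
With no height change, Bernoulli's equation is P₁ + ½ρv₁² = P₂ + ½ρv₂².
P₂ = P₁ − ½ρ(v₂² − v₁²) = 473000 − ½·870·(17.9² − 3.98²) = 473000 − 132000 = 341000 Pa.

341 kPa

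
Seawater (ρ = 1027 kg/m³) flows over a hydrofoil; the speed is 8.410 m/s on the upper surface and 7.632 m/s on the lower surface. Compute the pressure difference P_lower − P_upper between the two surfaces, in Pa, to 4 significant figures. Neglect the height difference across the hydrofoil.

ΔP = 6409 Pa

The pressure is lower where the speed is higher: ΔP = ½ρ(v_up² − v_low²).
ΔP = ½·1027·(8.410² − 7.632²) = 6409 Pa.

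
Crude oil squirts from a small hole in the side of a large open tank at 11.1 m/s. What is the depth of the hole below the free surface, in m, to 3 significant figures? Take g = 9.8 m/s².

Torricelli: v = √(2gh), so h = v²/(2g).
h = 11.1²/(2·9.8) = 123/19.60 = 6.29 m.

h ≈ 6.29 m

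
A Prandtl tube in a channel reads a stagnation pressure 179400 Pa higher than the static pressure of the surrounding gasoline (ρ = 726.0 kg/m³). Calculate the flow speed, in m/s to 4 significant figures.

v ≈ 22.23 m/s

Bernoulli between the free stream and the stagnation point: ½ρv² = P_stag − P_static.
v = √(2ΔP/ρ) = √(2·179400/726.0) = 22.23 m/s.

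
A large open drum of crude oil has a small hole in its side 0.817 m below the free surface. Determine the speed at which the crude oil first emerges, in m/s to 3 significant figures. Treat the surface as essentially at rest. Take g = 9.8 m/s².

With the surface at rest and both surface and jet at atmospheric pressure, Bernoulli gives ρg h = ½ρv², so v = √(2gh) = √(2·9.8·0.817) = 4.00 m/s.

v ≈ 4.00 m/s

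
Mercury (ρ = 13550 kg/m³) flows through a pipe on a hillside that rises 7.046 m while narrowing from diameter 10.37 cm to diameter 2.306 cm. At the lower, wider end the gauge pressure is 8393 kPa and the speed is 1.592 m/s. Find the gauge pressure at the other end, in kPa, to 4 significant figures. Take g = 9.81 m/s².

P₂ ≈ 451.4 kPa

Continuity gives A₁v₁ = A₂v₂, so v₂ = (84.46 cm²)/(4.176 cm²) × 1.592 m/s = 32.19 m/s.
Energy conservation along the streamline gives P₂ = P₁ − ½ρ(v₂² − v₁²) − ρg(h₂ − h₁).
P₂ = 8393000 + ½·13550·(1.592² − 32.19²) − 13550·9.81·(+7.046) = 8393000 + (-7005000) − (936600) = 451400 Pa.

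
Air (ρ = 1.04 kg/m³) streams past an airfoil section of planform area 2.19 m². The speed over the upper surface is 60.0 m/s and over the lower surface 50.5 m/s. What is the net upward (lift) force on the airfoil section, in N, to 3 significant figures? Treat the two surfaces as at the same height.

1200 N

The faster flow above has the lower pressure; Bernoulli (same height) gives ΔP = ½ρ(v_up² − v_low²).
ΔP = ½·1.04·(60.0² − 50.5²) = 546 Pa.
Lift = ΔP · A = 546 × 2.19 = 1200 N.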